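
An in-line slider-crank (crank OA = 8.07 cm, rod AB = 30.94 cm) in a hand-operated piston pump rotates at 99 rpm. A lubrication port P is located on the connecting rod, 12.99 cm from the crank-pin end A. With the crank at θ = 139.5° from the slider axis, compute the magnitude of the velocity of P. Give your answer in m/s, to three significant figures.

ω = 10.37 rad/s.  Crank-pin speed |V_A| = rω = 0.83664 m/s, perpendicular to OA.
Rod angle: sinφ = −(r/L) sinθ ⇒ φ = -9.753°; ω_rod = −rω cosθ/√(L²−r²sin²θ) = +2.0863 rad/s.
V_P = V_A + ω_rod × AP, with AP = 0.1299 m along the rod.
Components: V_Px = −rω sinθ − a·ω_rod·sinφ = -0.49744 m/s;  V_Py = rω cosθ + a·ω_rod·cosφ = -0.36909 m/s.
|V_P| = √(V_Px² + V_Py²) = 0.61942 m/s.

0.619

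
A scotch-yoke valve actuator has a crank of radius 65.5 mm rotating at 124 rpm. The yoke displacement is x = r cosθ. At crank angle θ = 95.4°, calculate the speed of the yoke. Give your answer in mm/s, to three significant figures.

847

ω = 12.99 rad/s (from 124 rpm).
x = r cosθ ⇒ ẋ = −rω sinθ.
|v| = rω|sinθ| = 0.0655·12.99·|sin 95.4°| = 0.84676 m/s = 846.76 mm/s.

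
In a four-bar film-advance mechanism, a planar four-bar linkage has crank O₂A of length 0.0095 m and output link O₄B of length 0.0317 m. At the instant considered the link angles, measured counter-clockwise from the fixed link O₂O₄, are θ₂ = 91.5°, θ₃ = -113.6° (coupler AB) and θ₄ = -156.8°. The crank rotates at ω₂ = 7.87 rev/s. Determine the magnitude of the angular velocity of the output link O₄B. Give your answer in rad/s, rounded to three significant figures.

9.18

ω₂ = 49.45 rad/s (from 7.87 rev/s).
Differentiating the loop-closure r₂e^{iθ₂}+r₃e^{iθ₃}=r₁+r₄e^{iθ₄} gives r₂ω₂e^{iθ₂}+r₃ω₃e^{iθ₃}=r₄ω₄e^{iθ₄}.
Eliminating the other unknown: ω₄ = r₂ω₂ sin(θ₂−θ₃) / [r₄ sin(θ₄−θ₃)].
Numerator sine = -0.42420; denominator sine = -0.68455.
Result = 0.0095·49.45·(-0.42420) / (0.0317·(-0.68455)) = +9.183 rad/s; magnitude 9.183 rad/s.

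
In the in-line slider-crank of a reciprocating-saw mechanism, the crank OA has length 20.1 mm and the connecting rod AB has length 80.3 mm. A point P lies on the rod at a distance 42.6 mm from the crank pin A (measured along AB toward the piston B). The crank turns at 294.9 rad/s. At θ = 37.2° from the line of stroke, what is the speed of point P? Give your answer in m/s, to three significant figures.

4.54

ω = 294.9 rad/s.  Crank-pin speed |V_A| = rω = 5.9275 m/s, perpendicular to OA.
Rod angle: sinφ = −(r/L) sinθ ⇒ φ = -8.704°; ω_rod = −rω cosθ/√(L²−r²sin²θ) = -59.482 rad/s.
V_P = V_A + ω_rod × AP, with AP = 0.0426 m along the rod.
Components: V_Px = −rω sinθ − a·ω_rod·sinφ = -3.9672 m/s;  V_Py = rω cosθ + a·ω_rod·cosφ = +2.2167 m/s.
|V_P| = √(V_Px² + V_Py²) = 4.5445 m/s.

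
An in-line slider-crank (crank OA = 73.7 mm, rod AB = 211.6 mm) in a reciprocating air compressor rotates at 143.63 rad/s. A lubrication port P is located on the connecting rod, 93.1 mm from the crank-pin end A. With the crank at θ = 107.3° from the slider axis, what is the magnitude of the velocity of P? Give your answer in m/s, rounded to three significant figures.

ω = 143.6 rad/s.  Crank-pin speed |V_A| = rω = 10.586 m/s, perpendicular to OA.
Rod angle: sinφ = −(r/L) sinθ ⇒ φ = -19.423°; ω_rod = −rω cosθ/√(L²−r²sin²θ) = +15.774 rad/s.
V_P = V_A + ω_rod × AP, with AP = 0.0931 m along the rod.
Components: V_Px = −rω sinθ − a·ω_rod·sinφ = -9.6183 m/s;  V_Py = rω cosθ + a·ω_rod·cosφ = -1.7629 m/s.
|V_P| = √(V_Px² + V_Py²) = 9.7785 m/s.

9.78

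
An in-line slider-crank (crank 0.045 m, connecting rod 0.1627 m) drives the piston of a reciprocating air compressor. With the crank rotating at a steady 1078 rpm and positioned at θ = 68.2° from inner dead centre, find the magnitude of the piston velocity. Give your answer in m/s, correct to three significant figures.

ω = 2π·1078/60 = 112.9 rad/s
For an in-line slider-crank, x = r cosθ + √(L² − r² sin²θ), so v = −rω sinθ·[1 + r cosθ/√(L² − r² sin²θ)].
With r = 0.045 m, L = 0.1627 m, θ = 68.2°: √(L² − r² sin²θ) = 0.15724 m.
v = −0.045·112.9·0.92849·[1 + 0.045·0.37137/0.15724] = -5.2179 m/s.
|v| = 5.2179 m/s.

5.22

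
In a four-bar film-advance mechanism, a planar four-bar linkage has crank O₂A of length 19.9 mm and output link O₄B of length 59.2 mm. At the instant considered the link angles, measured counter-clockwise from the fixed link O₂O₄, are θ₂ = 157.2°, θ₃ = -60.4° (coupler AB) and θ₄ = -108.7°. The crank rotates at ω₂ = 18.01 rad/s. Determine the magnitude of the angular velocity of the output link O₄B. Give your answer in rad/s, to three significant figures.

ω₂ = 18.01 rad/s
Differentiating the loop-closure r₂e^{iθ₂}+r₃e^{iθ₃}=r₁+r₄e^{iθ₄} gives r₂ω₂e^{iθ₂}+r₃ω₃e^{iθ₃}=r₄ω₄e^{iθ₄}.
Eliminating the other unknown: ω₄ = r₂ω₂ sin(θ₂−θ₃) / [r₄ sin(θ₄−θ₃)].
Numerator sine = -0.61015; denominator sine = -0.74664.
Result = 0.0199·18.01·(-0.61015) / (0.0592·(-0.74664)) = +4.9473 rad/s; magnitude 4.9473 rad/s.

4.95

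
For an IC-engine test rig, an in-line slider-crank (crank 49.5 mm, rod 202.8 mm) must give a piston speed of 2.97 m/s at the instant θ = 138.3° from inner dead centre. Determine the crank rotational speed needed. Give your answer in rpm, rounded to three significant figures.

For an in-line slider-crank, |v_piston| = rω|sinθ|·[1 + r cosθ/√(L² − r² sin²θ)].
With r = 0.0495 m, L = 0.2028 m, θ = 138.3°: the bracketed kinematic factor |dx/dθ| = 0.026847 m.
ω = v/|dx/dθ| = 2.97/0.026847 = 110.63 rad/s.
N = 60ω/(2π) = 1056.4 rpm.

1060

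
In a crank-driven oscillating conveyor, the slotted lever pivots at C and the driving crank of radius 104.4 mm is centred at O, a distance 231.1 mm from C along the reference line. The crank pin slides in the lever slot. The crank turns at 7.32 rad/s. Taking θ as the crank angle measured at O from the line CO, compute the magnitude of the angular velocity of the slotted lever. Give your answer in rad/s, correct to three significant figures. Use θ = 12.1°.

ω = 7.32 rad/s
Crank pin A relative to C: A = (d + r cosθ, r sinθ); lever angle φ = atan2(r sinθ, d + r cosθ).
Differentiating tanφ: φ̇ = rω(d cosθ + r)/(d² + r² + 2dr cosθ).
d² + r² + 2dr cosθ = |CA|² = 0.111488 m²;  d cosθ + r = +0.33037 m.
|ω_lever| = |0.1044·7.32·+0.33037| / 0.111488 = 2.2645 rad/s.

2.26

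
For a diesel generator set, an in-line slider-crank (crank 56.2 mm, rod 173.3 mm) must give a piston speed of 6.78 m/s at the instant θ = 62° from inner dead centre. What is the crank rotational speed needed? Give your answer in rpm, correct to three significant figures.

For an in-line slider-crank, |v_piston| = rω|sinθ|·[1 + r cosθ/√(L² − r² sin²θ)].
With r = 0.0562 m, L = 0.1733 m, θ = 62°: the bracketed kinematic factor |dx/dθ| = 0.057507 m.
ω = v/|dx/dθ| = 6.78/0.057507 = 117.9 rad/s.
N = 60ω/(2π) = 1125.9 rpm.

1130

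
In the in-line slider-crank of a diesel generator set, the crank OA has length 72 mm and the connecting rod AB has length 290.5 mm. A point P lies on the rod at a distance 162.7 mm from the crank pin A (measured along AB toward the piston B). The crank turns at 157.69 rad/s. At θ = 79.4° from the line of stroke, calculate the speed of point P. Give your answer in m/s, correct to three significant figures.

ω = 157.7 rad/s.  Crank-pin speed |V_A| = rω = 11.354 m/s, perpendicular to OA.
Rod angle: sinφ = −(r/L) sinθ ⇒ φ = -14.100°; ω_rod = −rω cosθ/√(L²−r²sin²θ) = -7.4128 rad/s.
V_P = V_A + ω_rod × AP, with AP = 0.1627 m along the rod.
Components: V_Px = −rω sinθ − a·ω_rod·sinφ = -11.454 m/s;  V_Py = rω cosθ + a·ω_rod·cosφ = +0.91881 m/s.
|V_P| = √(V_Px² + V_Py²) = 11.491 m/s.

11.5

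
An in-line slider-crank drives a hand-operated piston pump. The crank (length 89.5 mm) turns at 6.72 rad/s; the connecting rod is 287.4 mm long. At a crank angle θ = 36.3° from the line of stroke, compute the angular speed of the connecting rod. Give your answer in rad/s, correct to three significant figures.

1.72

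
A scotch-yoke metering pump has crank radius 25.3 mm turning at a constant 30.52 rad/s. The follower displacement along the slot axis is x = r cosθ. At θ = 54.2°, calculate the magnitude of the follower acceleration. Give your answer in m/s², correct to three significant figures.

13.8

ω = 30.52 rad/s
x = r cosθ ⇒ ẍ = −rω² cosθ (ω constant).
|a| = rω²|cosθ| = 0.0253·(30.52)²·|cos 54.2°| = 13.785 m/s².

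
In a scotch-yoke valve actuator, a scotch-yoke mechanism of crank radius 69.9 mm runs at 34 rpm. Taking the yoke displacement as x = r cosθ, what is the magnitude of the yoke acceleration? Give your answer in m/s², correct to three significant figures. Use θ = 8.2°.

ω = 3.56 rad/s (from 34 rpm).
x = r cosθ ⇒ ẍ = −rω² cosθ (ω constant).
|a| = rω²|cosθ| = 0.0699·(3.56)²·|cos 8.2°| = 0.87706 m/s².

0.877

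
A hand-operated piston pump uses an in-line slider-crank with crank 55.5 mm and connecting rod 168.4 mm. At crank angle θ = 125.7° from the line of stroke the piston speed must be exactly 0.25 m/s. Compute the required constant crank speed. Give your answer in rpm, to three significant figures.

For an in-line slider-crank, |v_piston| = rω|sinθ|·[1 + r cosθ/√(L² − r² sin²θ)].
With r = 0.0555 m, L = 0.1684 m, θ = 125.7°: the bracketed kinematic factor |dx/dθ| = 0.036075 m.
ω = v/|dx/dθ| = 0.25/0.036075 = 6.9301 rad/s.
N = 60ω/(2π) = 66.178 rpm.

66.2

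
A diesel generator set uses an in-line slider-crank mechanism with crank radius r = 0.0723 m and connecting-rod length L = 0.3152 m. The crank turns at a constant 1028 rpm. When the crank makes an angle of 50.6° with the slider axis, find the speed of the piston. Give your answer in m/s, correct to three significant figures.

6.90

ω = 2π·1028/60 = 107.7 rad/s
For an in-line slider-crank, x = r cosθ + √(L² − r² sin²θ), so v = −rω sinθ·[1 + r cosθ/√(L² − r² sin²θ)].
With r = 0.0723 m, L = 0.3152 m, θ = 50.6°: √(L² − r² sin²θ) = 0.31021 m.
v = −0.0723·107.7·0.77273·[1 + 0.0723·0.63473/0.31021] = -6.9041 m/s.
|v| = 6.9041 m/s.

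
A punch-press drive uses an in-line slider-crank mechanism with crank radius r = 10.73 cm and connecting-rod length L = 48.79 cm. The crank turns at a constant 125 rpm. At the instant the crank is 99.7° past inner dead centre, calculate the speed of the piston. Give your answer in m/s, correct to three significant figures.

ω = 2π·125/60 = 13.09 rad/s
For an in-line slider-crank, x = r cosθ + √(L² − r² sin²θ), so v = −rω sinθ·[1 + r cosθ/√(L² − r² sin²θ)].
With r = 0.1073 m, L = 0.4879 m, θ = 99.7°: √(L² − r² sin²θ) = 0.4763 m.
v = −0.1073·13.09·0.98570·[1 + 0.1073·-0.16849/0.4763] = -1.3319 m/s.
|v| = 1.3319 m/s.

1.33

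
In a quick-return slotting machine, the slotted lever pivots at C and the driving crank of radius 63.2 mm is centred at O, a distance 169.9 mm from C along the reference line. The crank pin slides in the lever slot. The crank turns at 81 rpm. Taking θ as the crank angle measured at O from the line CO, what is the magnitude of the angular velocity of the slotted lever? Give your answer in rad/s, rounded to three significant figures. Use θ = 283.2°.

1.45

ω = 8.482 rad/s (from 81 rpm).
Crank pin A relative to C: A = (d + r cosθ, r sinθ); lever angle φ = atan2(r sinθ, d + r cosθ).
Differentiating tanφ: φ̇ = rω(d cosθ + r)/(d² + r² + 2dr cosθ).
d² + r² + 2dr cosθ = |CA|² = 0.0377642 m²;  d cosθ + r = +0.102 m.
|ω_lever| = |0.0632·8.482·+0.102| / 0.0377642 = 1.4479 rad/s.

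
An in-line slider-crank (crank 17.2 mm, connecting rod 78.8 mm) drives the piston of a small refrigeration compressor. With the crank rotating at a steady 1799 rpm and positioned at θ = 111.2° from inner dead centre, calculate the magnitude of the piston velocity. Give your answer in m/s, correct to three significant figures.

2.78

ω = 2π·1799/60 = 188.4 rad/s
For an in-line slider-crank, x = r cosθ + √(L² − r² sin²θ), so v = −rω sinθ·[1 + r cosθ/√(L² − r² sin²θ)].
With r = 0.0172 m, L = 0.0788 m, θ = 111.2°: √(L² − r² sin²θ) = 0.077151 m.
v = −0.0172·188.4·0.93232·[1 + 0.0172·-0.36162/0.077151] = -2.7775 m/s.
|v| = 2.7775 m/s.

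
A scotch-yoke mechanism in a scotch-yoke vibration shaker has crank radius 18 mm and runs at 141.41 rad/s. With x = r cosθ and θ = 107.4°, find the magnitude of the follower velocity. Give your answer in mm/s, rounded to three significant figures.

ω = 141.4 rad/s
x = r cosθ ⇒ ẋ = −rω sinθ.
|v| = rω|sinθ| = 0.018·141.4·|sin 107.4°| = 2.4289 m/s = 2428.9 mm/s.

2430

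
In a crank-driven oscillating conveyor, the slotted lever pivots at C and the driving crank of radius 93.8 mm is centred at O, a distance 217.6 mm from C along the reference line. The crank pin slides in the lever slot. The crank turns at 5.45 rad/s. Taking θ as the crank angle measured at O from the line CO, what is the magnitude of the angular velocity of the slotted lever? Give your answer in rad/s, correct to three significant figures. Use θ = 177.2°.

ω = 5.45 rad/s
Crank pin A relative to C: A = (d + r cosθ, r sinθ); lever angle φ = atan2(r sinθ, d + r cosθ).
Differentiating tanφ: φ̇ = rω(d cosθ + r)/(d² + r² + 2dr cosθ).
d² + r² + 2dr cosθ = |CA|² = 0.0153752 m²;  d cosθ + r = -0.12354 m.
|ω_lever| = |0.0938·5.45·-0.12354| / 0.0153752 = 4.1076 rad/s.

4.11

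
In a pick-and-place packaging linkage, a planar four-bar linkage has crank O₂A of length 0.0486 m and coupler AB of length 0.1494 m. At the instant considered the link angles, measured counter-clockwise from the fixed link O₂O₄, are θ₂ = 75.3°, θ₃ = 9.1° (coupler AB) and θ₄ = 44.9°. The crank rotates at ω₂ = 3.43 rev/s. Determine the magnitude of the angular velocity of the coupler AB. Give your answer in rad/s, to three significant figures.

6.06

ω₂ = 21.55 rad/s (from 3.43 rev/s).
Differentiating the loop-closure r₂e^{iθ₂}+r₃e^{iθ₃}=r₁+r₄e^{iθ₄} gives r₂ω₂e^{iθ₂}+r₃ω₃e^{iθ₃}=r₄ω₄e^{iθ₄}.
Eliminating the other unknown: ω₃ = r₂ω₂ sin(θ₄−θ₂) / [r₃ sin(θ₃−θ₄)].
Numerator sine = -0.50603; denominator sine = -0.58496.
Result = 0.0486·21.55·(-0.50603) / (0.1494·(-0.58496)) = +6.0648 rad/s; magnitude 6.0648 rad/s.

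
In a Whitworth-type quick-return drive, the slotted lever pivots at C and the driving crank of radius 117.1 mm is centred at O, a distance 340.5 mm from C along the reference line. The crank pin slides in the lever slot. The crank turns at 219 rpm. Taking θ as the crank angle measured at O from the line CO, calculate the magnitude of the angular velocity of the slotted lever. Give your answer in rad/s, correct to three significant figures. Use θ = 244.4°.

ω = 22.93 rad/s (from 219 rpm).
Crank pin A relative to C: A = (d + r cosθ, r sinθ); lever angle φ = atan2(r sinθ, d + r cosθ).
Differentiating tanφ: φ̇ = rω(d cosθ + r)/(d² + r² + 2dr cosθ).
d² + r² + 2dr cosθ = |CA|² = 0.0951959 m²;  d cosθ + r = -0.030025 m.
|ω_lever| = |0.1171·22.93·-0.030025| / 0.0951959 = 0.84703 rad/s.

0.847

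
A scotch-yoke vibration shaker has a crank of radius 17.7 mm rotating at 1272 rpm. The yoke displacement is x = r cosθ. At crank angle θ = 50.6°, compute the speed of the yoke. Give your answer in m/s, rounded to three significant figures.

ω = 133.2 rad/s (from 1272 rpm).
x = r cosθ ⇒ ẋ = −rω sinθ.
|v| = rω|sinθ| = 0.0177·133.2·|sin 50.6°| = 1.8219 m/s.

1.82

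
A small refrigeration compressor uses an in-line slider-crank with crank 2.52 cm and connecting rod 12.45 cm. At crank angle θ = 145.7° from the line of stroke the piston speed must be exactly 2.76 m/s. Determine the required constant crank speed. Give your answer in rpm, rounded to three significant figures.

For an in-line slider-crank, |v_piston| = rω|sinθ|·[1 + r cosθ/√(L² − r² sin²θ)].
With r = 0.0252 m, L = 0.1245 m, θ = 145.7°: the bracketed kinematic factor |dx/dθ| = 0.011811 m.
ω = v/|dx/dθ| = 2.76/0.011811 = 233.69 rad/s.
N = 60ω/(2π) = 2231.5 rpm.

2230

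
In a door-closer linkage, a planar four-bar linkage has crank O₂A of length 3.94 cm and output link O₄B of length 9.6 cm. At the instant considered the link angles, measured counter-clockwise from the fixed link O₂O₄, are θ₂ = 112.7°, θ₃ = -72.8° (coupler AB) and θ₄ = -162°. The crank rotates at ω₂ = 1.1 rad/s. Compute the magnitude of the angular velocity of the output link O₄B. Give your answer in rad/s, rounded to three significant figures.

0.0433

ω₂ = 1.1 rad/s
Differentiating the loop-closure r₂e^{iθ₂}+r₃e^{iθ₃}=r₁+r₄e^{iθ₄} gives r₂ω₂e^{iθ₂}+r₃ω₃e^{iθ₃}=r₄ω₄e^{iθ₄}.
Eliminating the other unknown: ω₄ = r₂ω₂ sin(θ₂−θ₃) / [r₄ sin(θ₄−θ₃)].
Numerator sine = -0.09585; denominator sine = -0.99990.
Result = 0.0394·1.1·(-0.09585) / (0.096·(-0.99990)) = +0.043275 rad/s; magnitude 0.043275 rad/s.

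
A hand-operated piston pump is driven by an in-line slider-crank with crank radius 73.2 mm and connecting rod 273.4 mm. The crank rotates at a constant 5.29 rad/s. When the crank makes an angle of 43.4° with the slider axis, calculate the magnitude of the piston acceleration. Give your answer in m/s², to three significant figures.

ω = 5.29 rad/s
x(θ) = r cosθ + √(L² − r² sin²θ); with ω constant, a = ω²·d²x/dθ².
d²x/dθ² = −r cosθ − r²(cos2θ)/√u − r⁴ sin²2θ/(4u^{3/2}),  u = L² − r² sin²θ = 0.072218 m².
Substituting r = 0.0732 m, L = 0.2734 m, θ = 43.4°: d²x/dθ² = -0.054667 m.
a = ω²·d²x/dθ² = (5.29)²·(-0.054667) = -1.5298 m/s²;  |a| = 1.5298 m/s².

1.53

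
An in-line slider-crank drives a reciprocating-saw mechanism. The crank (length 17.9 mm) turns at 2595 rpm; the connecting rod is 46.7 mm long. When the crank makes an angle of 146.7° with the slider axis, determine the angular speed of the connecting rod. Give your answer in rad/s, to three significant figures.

ω = 271.7 rad/s (converted from 2595 rpm).
The rod makes angle φ with the slider axis where L sinφ = r sinθ; differentiating, L cosφ·φ̇ = r ω cosθ.
L cosφ = √(L² − r² sin²θ) = 0.045654 m.
|ω_rod| = r ω |cosθ| / √(L² − r² sin²θ) = 0.0179·271.7·0.83581/0.045654 = 89.052 rad/s.

89.1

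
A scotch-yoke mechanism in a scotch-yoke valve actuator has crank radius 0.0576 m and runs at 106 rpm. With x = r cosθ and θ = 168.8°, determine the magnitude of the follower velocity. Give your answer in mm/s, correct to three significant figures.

ω = 11.1 rad/s (from 106 rpm).
x = r cosθ ⇒ ẋ = −rω sinθ.
|v| = rω|sinθ| = 0.0576·11.1·|sin 168.8°| = 0.12419 m/s = 124.19 mm/s.

124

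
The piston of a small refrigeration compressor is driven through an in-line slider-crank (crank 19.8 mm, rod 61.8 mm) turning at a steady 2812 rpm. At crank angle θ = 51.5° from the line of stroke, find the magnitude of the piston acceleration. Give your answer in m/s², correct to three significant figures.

956

ω = 2π·2812/60 = 294.5 rad/s
x(θ) = r cosθ + √(L² − r² sin²θ); with ω constant, a = ω²·d²x/dθ².
d²x/dθ² = −r cosθ − r²(cos2θ)/√u − r⁴ sin²2θ/(4u^{3/2}),  u = L² − r² sin²θ = 0.00357913 m².
Substituting r = 0.0198 m, L = 0.0618 m, θ = 51.5°: d²x/dθ² = -0.011022 m.
a = ω²·d²x/dθ² = (294.5)²·(-0.011022) = -955.76 m/s²;  |a| = 955.76 m/s².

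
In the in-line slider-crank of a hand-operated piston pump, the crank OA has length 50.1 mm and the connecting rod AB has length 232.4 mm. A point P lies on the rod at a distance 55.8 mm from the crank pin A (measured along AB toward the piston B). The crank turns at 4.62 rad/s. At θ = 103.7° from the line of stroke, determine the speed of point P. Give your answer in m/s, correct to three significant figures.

0.226

ω = 4.62 rad/s.  Crank-pin speed |V_A| = rω = 0.23146 m/s, perpendicular to OA.
Rod angle: sinφ = −(r/L) sinθ ⇒ φ = -12.090°; ω_rod = −rω cosθ/√(L²−r²sin²θ) = +0.24123 rad/s.
V_P = V_A + ω_rod × AP, with AP = 0.0558 m along the rod.
Components: V_Px = −rω sinθ − a·ω_rod·sinφ = -0.22206 m/s;  V_Py = rω cosθ + a·ω_rod·cosφ = -0.041657 m/s.
|V_P| = √(V_Px² + V_Py²) = 0.22593 m/s.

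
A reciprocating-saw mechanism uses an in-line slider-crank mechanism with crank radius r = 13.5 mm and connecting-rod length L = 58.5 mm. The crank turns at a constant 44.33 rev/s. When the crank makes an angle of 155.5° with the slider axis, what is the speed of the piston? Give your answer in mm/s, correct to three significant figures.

1230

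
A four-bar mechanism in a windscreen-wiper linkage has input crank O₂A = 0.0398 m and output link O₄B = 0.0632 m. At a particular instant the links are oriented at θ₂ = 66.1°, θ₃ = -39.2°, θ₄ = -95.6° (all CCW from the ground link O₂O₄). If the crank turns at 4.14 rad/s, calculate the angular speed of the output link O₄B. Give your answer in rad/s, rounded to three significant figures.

ω₂ = 4.14 rad/s
Differentiating the loop-closure r₂e^{iθ₂}+r₃e^{iθ₃}=r₁+r₄e^{iθ₄} gives r₂ω₂e^{iθ₂}+r₃ω₃e^{iθ₃}=r₄ω₄e^{iθ₄}.
Eliminating the other unknown: ω₄ = r₂ω₂ sin(θ₂−θ₃) / [r₄ sin(θ₄−θ₃)].
Numerator sine = +0.96456; denominator sine = -0.83292.
Result = 0.0398·4.14·(+0.96456) / (0.0632·(-0.83292)) = -3.0192 rad/s; magnitude 3.0192 rad/s.

3.02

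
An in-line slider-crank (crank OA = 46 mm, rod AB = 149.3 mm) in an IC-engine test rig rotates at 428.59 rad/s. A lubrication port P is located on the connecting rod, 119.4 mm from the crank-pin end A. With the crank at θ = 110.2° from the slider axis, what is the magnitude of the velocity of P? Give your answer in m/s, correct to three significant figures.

ω = 428.6 rad/s.  Crank-pin speed |V_A| = rω = 19.715 m/s, perpendicular to OA.
Rod angle: sinφ = −(r/L) sinθ ⇒ φ = -16.807°; ω_rod = −rω cosθ/√(L²−r²sin²θ) = +47.631 rad/s.
V_P = V_A + ω_rod × AP, with AP = 0.1194 m along the rod.
Components: V_Px = −rω sinθ − a·ω_rod·sinφ = -16.858 m/s;  V_Py = rω cosθ + a·ω_rod·cosφ = -1.3633 m/s.
|V_P| = √(V_Px² + V_Py²) = 16.913 m/s.

16.9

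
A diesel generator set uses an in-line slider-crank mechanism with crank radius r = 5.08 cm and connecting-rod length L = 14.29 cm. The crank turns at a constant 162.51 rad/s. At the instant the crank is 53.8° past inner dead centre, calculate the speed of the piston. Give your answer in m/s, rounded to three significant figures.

8.12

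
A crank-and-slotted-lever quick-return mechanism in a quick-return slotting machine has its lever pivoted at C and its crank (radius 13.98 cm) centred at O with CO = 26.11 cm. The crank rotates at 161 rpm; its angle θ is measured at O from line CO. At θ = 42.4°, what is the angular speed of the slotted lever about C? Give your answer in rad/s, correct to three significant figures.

5.54

ω = 16.86 rad/s (from 161 rpm).
Crank pin A relative to C: A = (d + r cosθ, r sinθ); lever angle φ = atan2(r sinθ, d + r cosθ).
Differentiating tanφ: φ̇ = rω(d cosθ + r)/(d² + r² + 2dr cosθ).
d² + r² + 2dr cosθ = |CA|² = 0.141627 m²;  d cosθ + r = +0.33261 m.
|ω_lever| = |0.1398·16.86·+0.33261| / 0.141627 = 5.5354 rad/s.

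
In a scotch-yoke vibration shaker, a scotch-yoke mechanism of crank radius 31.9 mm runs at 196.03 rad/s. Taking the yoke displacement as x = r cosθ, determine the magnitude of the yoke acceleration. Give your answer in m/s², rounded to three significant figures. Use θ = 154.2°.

1100

ω = 196 rad/s
x = r cosθ ⇒ ẍ = −rω² cosθ (ω constant).
|a| = rω²|cosθ| = 0.0319·(196)²·|cos 154.2°| = 1103.7 m/s².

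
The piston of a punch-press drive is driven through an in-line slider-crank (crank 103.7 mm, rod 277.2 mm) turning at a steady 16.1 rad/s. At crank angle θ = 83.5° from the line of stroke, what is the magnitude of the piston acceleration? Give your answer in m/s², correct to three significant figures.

7.49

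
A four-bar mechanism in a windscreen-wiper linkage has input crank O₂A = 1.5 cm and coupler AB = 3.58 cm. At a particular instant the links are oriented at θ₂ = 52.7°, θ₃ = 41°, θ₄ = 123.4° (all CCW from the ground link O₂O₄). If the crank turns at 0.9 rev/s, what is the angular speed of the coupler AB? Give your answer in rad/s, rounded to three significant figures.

ω₂ = 5.655 rad/s (from 0.9 rev/s).
Differentiating the loop-closure r₂e^{iθ₂}+r₃e^{iθ₃}=r₁+r₄e^{iθ₄} gives r₂ω₂e^{iθ₂}+r₃ω₃e^{iθ₃}=r₄ω₄e^{iθ₄}.
Eliminating the other unknown: ω₃ = r₂ω₂ sin(θ₄−θ₂) / [r₃ sin(θ₃−θ₄)].
Numerator sine = +0.94380; denominator sine = -0.99122.
Result = 0.015·5.655·(+0.94380) / (0.0358·(-0.99122)) = -2.256 rad/s; magnitude 2.256 rad/s.

2.26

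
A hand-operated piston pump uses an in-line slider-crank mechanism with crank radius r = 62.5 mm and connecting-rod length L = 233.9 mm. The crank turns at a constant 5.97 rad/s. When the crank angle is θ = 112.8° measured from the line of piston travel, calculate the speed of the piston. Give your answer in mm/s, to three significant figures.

307

ω = 5.97 rad/s
For an in-line slider-crank, x = r cosθ + √(L² − r² sin²θ), so v = −rω sinθ·[1 + r cosθ/√(L² − r² sin²θ)].
With r = 0.0625 m, L = 0.2339 m, θ = 112.8°: √(L² − r² sin²θ) = 0.22669 m.
v = −0.0625·5.97·0.92186·[1 + 0.0625·-0.38752/0.22669] = -0.30722 m/s.
|v| = 0.30722 m/s = 307.22 mm/s.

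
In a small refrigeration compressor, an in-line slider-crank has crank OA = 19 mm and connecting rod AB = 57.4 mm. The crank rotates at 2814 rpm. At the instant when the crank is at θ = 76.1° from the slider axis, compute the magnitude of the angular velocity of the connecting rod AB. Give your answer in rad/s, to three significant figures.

24.7

ω = 294.7 rad/s (converted from 2814 rpm).
The rod makes angle φ with the slider axis where L sinφ = r sinθ; differentiating, L cosφ·φ̇ = r ω cosθ.
L cosφ = √(L² − r² sin²θ) = 0.054356 m.
|ω_rod| = r ω |cosθ| / √(L² − r² sin²θ) = 0.019·294.7·0.24023/0.054356 = 24.745 rad/s.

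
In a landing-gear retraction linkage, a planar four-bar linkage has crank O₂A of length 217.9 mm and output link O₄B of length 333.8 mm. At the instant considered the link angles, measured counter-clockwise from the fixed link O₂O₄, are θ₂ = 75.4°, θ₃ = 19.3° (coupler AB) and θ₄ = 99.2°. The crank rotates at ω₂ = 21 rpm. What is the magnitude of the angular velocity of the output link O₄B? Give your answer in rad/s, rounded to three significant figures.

ω₂ = 2.199 rad/s (from 21 rpm).
Differentiating the loop-closure r₂e^{iθ₂}+r₃e^{iθ₃}=r₁+r₄e^{iθ₄} gives r₂ω₂e^{iθ₂}+r₃ω₃e^{iθ₃}=r₄ω₄e^{iθ₄}.
Eliminating the other unknown: ω₄ = r₂ω₂ sin(θ₂−θ₃) / [r₄ sin(θ₄−θ₃)].
Numerator sine = +0.83001; denominator sine = +0.98450.
Result = 0.2179·2.199·(+0.83001) / (0.3338·(+0.98450)) = +1.2103 rad/s; magnitude 1.2103 rad/s.

1.21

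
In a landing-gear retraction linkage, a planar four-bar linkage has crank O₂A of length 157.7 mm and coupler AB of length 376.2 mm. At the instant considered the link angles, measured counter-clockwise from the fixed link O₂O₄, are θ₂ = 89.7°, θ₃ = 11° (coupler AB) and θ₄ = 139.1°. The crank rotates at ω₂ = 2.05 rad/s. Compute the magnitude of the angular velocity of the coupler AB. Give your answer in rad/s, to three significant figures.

0.829

ω₂ = 2.05 rad/s
Differentiating the loop-closure r₂e^{iθ₂}+r₃e^{iθ₃}=r₁+r₄e^{iθ₄} gives r₂ω₂e^{iθ₂}+r₃ω₃e^{iθ₃}=r₄ω₄e^{iθ₄}.
Eliminating the other unknown: ω₃ = r₂ω₂ sin(θ₄−θ₂) / [r₃ sin(θ₃−θ₄)].
Numerator sine = +0.75927; denominator sine = -0.78694.
Result = 0.1577·2.05·(+0.75927) / (0.3762·(-0.78694)) = -0.82913 rad/s; magnitude 0.82913 rad/s.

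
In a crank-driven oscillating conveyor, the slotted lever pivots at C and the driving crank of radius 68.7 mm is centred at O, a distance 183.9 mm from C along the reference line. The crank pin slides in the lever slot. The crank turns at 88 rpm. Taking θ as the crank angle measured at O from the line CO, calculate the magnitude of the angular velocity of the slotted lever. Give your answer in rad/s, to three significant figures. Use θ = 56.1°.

2.06

ω = 9.215 rad/s (from 88 rpm).
Crank pin A relative to C: A = (d + r cosθ, r sinθ); lever angle φ = atan2(r sinθ, d + r cosθ).
Differentiating tanφ: φ̇ = rω(d cosθ + r)/(d² + r² + 2dr cosθ).
d² + r² + 2dr cosθ = |CA|² = 0.0526319 m²;  d cosθ + r = +0.17127 m.
|ω_lever| = |0.0687·9.215·+0.17127| / 0.0526319 = 2.0601 rad/s.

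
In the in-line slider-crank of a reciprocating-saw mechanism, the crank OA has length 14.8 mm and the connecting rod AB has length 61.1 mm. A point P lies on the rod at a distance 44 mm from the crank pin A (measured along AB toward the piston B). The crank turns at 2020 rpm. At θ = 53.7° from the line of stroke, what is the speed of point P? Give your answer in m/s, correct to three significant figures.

ω = 211.5 rad/s.  Crank-pin speed |V_A| = rω = 3.1307 m/s, perpendicular to OA.
Rod angle: sinφ = −(r/L) sinθ ⇒ φ = -11.257°; ω_rod = −rω cosθ/√(L²−r²sin²θ) = -30.929 rad/s.
V_P = V_A + ω_rod × AP, with AP = 0.044 m along the rod.
Components: V_Px = −rω sinθ − a·ω_rod·sinφ = -2.7888 m/s;  V_Py = rω cosθ + a·ω_rod·cosφ = +0.51871 m/s.
|V_P| = √(V_Px² + V_Py²) = 2.8366 m/s.

2.84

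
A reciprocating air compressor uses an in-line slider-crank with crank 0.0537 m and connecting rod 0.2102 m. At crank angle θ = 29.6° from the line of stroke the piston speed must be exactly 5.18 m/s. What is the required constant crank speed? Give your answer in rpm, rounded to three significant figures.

1520

For an in-line slider-crank, |v_piston| = rω|sinθ|·[1 + r cosθ/√(L² − r² sin²θ)].
With r = 0.0537 m, L = 0.2102 m, θ = 29.6°: the bracketed kinematic factor |dx/dθ| = 0.032464 m.
ω = v/|dx/dθ| = 5.18/0.032464 = 159.56 rad/s.
N = 60ω/(2π) = 1523.7 rpm.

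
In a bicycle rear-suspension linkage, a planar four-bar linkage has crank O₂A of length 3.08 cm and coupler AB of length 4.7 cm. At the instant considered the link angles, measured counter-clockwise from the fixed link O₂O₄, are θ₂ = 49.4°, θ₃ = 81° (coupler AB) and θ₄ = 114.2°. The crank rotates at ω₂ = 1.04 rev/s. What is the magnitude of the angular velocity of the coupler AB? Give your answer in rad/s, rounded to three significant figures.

7.08

ω₂ = 6.535 rad/s (from 1.04 rev/s).
Differentiating the loop-closure r₂e^{iθ₂}+r₃e^{iθ₃}=r₁+r₄e^{iθ₄} gives r₂ω₂e^{iθ₂}+r₃ω₃e^{iθ₃}=r₄ω₄e^{iθ₄}.
Eliminating the other unknown: ω₃ = r₂ω₂ sin(θ₄−θ₂) / [r₃ sin(θ₃−θ₄)].
Numerator sine = +0.90483; denominator sine = -0.54756.
Result = 0.0308·6.535·(+0.90483) / (0.047·(-0.54756)) = -7.0762 rad/s; magnitude 7.0762 rad/s.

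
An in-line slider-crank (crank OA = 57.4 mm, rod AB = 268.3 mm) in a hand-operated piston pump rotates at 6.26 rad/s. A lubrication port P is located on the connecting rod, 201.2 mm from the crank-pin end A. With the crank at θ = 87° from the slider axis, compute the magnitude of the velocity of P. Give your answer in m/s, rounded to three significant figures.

ω = 6.26 rad/s.  Crank-pin speed |V_A| = rω = 0.35932 m/s, perpendicular to OA.
Rod angle: sinφ = −(r/L) sinθ ⇒ φ = -12.336°; ω_rod = −rω cosθ/√(L²−r²sin²θ) = -0.071748 rad/s.
V_P = V_A + ω_rod × AP, with AP = 0.2012 m along the rod.
Components: V_Px = −rω sinθ − a·ω_rod·sinφ = -0.36192 m/s;  V_Py = rω cosθ + a·ω_rod·cosφ = +0.0047031 m/s.
|V_P| = √(V_Px² + V_Py²) = 0.36195 m/s.

0.362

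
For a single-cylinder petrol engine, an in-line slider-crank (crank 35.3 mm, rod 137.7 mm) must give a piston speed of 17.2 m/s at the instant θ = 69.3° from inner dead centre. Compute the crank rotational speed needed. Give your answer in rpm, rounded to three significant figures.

4550

For an in-line slider-crank, |v_piston| = rω|sinθ|·[1 + r cosθ/√(L² − r² sin²θ)].
With r = 0.0353 m, L = 0.1377 m, θ = 69.3°: the bracketed kinematic factor |dx/dθ| = 0.036103 m.
ω = v/|dx/dθ| = 17.2/0.036103 = 476.41 rad/s.
N = 60ω/(2π) = 4549.4 rpm.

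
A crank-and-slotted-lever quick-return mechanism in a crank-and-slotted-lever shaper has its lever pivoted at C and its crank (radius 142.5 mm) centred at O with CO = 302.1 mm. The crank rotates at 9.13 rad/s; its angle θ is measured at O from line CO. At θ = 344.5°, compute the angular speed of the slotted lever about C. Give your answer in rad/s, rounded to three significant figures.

2.90

ω = 9.13 rad/s
Crank pin A relative to C: A = (d + r cosθ, r sinθ); lever angle φ = atan2(r sinθ, d + r cosθ).
Differentiating tanφ: φ̇ = rω(d cosθ + r)/(d² + r² + 2dr cosθ).
d² + r² + 2dr cosθ = |CA|² = 0.194538 m²;  d cosθ + r = +0.43361 m.
|ω_lever| = |0.1425·9.13·+0.43361| / 0.194538 = 2.8999 rad/s.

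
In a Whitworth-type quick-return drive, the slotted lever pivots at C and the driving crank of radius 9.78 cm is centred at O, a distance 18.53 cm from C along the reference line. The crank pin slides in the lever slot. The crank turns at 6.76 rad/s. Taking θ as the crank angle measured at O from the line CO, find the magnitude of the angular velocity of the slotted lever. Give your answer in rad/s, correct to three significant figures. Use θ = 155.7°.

4.32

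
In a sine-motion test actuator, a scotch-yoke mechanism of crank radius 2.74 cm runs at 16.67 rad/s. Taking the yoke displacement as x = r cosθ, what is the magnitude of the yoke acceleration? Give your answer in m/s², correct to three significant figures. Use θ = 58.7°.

ω = 16.67 rad/s
x = r cosθ ⇒ ẍ = −rω² cosθ (ω constant).
|a| = rω²|cosθ| = 0.0274·(16.67)²·|cos 58.7°| = 3.9557 m/s².

3.96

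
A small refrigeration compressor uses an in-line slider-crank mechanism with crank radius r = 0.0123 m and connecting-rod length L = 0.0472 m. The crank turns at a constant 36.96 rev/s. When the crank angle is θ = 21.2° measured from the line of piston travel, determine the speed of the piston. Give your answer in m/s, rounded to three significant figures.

ω = 2π·37 = 232.2 rad/s
For an in-line slider-crank, x = r cosθ + √(L² − r² sin²θ), so v = −rω sinθ·[1 + r cosθ/√(L² − r² sin²θ)].
With r = 0.0123 m, L = 0.0472 m, θ = 21.2°: √(L² − r² sin²θ) = 0.04699 m.
v = −0.0123·232.2·0.36162·[1 + 0.0123·0.93232/0.04699] = -1.285 m/s.
|v| = 1.285 m/s.

1.29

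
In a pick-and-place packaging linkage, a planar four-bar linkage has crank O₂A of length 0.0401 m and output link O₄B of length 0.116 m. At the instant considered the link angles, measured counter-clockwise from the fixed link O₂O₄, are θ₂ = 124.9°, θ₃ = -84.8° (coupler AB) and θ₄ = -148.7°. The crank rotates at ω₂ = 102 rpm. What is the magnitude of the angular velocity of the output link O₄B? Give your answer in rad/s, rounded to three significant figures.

2.04

ω₂ = 10.68 rad/s (from 102 rpm).
Differentiating the loop-closure r₂e^{iθ₂}+r₃e^{iθ₃}=r₁+r₄e^{iθ₄} gives r₂ω₂e^{iθ₂}+r₃ω₃e^{iθ₃}=r₄ω₄e^{iθ₄}.
Eliminating the other unknown: ω₄ = r₂ω₂ sin(θ₂−θ₃) / [r₄ sin(θ₄−θ₃)].
Numerator sine = -0.49546; denominator sine = -0.89803.
Result = 0.0401·10.68·(-0.49546) / (0.116·(-0.89803)) = +2.0372 rad/s; magnitude 2.0372 rad/s.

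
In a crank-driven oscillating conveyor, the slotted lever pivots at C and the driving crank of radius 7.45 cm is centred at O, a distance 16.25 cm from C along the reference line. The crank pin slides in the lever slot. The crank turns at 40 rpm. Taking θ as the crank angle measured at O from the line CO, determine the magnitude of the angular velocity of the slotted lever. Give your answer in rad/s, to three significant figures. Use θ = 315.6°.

ω = 4.189 rad/s (from 40 rpm).
Crank pin A relative to C: A = (d + r cosθ, r sinθ); lever angle φ = atan2(r sinθ, d + r cosθ).
Differentiating tanφ: φ̇ = rω(d cosθ + r)/(d² + r² + 2dr cosθ).
d² + r² + 2dr cosθ = |CA|² = 0.0492557 m²;  d cosθ + r = +0.1906 m.
|ω_lever| = |0.0745·4.189·+0.1906| / 0.0492557 = 1.2076 rad/s.

1.21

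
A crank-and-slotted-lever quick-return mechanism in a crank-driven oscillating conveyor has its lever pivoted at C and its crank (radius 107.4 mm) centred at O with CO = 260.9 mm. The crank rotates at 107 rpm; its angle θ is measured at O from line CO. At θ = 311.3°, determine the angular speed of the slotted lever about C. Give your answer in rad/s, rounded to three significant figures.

ω = 11.21 rad/s (from 107 rpm).
Crank pin A relative to C: A = (d + r cosθ, r sinθ); lever angle φ = atan2(r sinθ, d + r cosθ).
Differentiating tanφ: φ̇ = rω(d cosθ + r)/(d² + r² + 2dr cosθ).
d² + r² + 2dr cosθ = |CA|² = 0.116591 m²;  d cosθ + r = +0.27959 m.
|ω_lever| = |0.1074·11.21·+0.27959| / 0.116591 = 2.8859 rad/s.

2.89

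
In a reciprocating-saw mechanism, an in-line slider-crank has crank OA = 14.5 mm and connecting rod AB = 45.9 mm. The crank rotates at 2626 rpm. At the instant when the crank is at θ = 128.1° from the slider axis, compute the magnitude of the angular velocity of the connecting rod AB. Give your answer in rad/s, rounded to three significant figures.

55.3

ω = 275 rad/s (converted from 2626 rpm).
The rod makes angle φ with the slider axis where L sinφ = r sinθ; differentiating, L cosφ·φ̇ = r ω cosθ.
L cosφ = √(L² − r² sin²θ) = 0.044459 m.
|ω_rod| = r ω |cosθ| / √(L² − r² sin²θ) = 0.0145·275·0.61704/0.044459 = 55.34 rad/s.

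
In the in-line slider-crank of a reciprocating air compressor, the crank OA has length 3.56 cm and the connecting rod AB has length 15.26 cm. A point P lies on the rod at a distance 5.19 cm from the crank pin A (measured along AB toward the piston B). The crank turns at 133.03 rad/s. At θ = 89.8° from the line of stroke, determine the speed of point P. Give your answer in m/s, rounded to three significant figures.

4.74

ω = 133 rad/s.  Crank-pin speed |V_A| = rω = 4.7359 m/s, perpendicular to OA.
Rod angle: sinφ = −(r/L) sinθ ⇒ φ = -13.491°; ω_rod = −rω cosθ/√(L²−r²sin²θ) = -0.1114 rad/s.
V_P = V_A + ω_rod × AP, with AP = 0.0519 m along the rod.
Components: V_Px = −rω sinθ − a·ω_rod·sinφ = -4.7372 m/s;  V_Py = rω cosθ + a·ω_rod·cosφ = +0.010909 m/s.
|V_P| = √(V_Px² + V_Py²) = 4.7372 m/s.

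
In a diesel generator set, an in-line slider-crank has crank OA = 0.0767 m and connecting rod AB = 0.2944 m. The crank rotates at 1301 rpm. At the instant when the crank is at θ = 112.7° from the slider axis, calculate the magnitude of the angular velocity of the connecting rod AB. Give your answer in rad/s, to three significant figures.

ω = 136.2 rad/s (converted from 1301 rpm).
The rod makes angle φ with the slider axis where L sinφ = r sinθ; differentiating, L cosφ·φ̇ = r ω cosθ.
L cosφ = √(L² − r² sin²θ) = 0.28577 m.
|ω_rod| = r ω |cosθ| / √(L² − r² sin²θ) = 0.0767·136.2·0.38591/0.28577 = 14.111 rad/s.

14.1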